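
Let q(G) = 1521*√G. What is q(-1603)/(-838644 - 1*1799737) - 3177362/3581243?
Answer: -3177362/3581243 - 1521*I*√1603/2638381 ≈ -0.88722 - 0.023081*I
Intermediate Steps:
q(-1603)/(-838644 - 1*1799737) - 3177362/3581243 = (1521*√(-1603))/(-838644 - 1*1799737) - 3177362/3581243 = (1521*(I*√1603))/(-838644 - 1799737) - 3177362*1/3581243 = (1521*I*√1603)/(-2638381) - 3177362/3581243 = (1521*I*√1603)*(-1/2638381) - 3177362/3581243 = -1521*I*√1603/2638381 - 3177362/3581243 = -3177362/3581243 - 1521*I*√1603/2638381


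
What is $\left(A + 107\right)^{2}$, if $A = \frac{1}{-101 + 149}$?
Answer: $\frac{26388769}{2304} \approx 11453.0$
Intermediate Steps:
$A = \frac{1}{48} \approx 0.020833$
$\left(A + 107\right)^{2} = \left(\frac{1}{48} + 107\right)^{2} = \left(\frac{5137}{48}\right)^{2} = \frac{26388769}{2304}$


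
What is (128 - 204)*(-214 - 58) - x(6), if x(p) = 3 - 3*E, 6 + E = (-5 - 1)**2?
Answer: 20759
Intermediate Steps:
E = 30 (E = -6 + (-5 - 1)**2 = -6 + (-6)**2 = -6 + 36 = 30)
x(p) = -87 (x(p) = 3 - 3*30 = 3 - 90 = -87)
(128 - 204)*(-214 - 58) - x(6) = (128 - 204)*(-214 - 58) - 1*(-87) = -76*(-272) + 87 = 20672 + 87 = 20759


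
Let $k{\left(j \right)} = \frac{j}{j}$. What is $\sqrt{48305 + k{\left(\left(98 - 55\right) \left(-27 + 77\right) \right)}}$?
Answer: $\sqrt{48306} \approx 219.79$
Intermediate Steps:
$k{\left(j \right)} = 1$
$\sqrt{48305 + k{\left(\left(98 - 55\right) \left(-27 + 77\right) \right)}} = \sqrt{48305 + 1} = \sqrt{48306}$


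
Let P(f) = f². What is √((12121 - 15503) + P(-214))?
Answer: √42414 ≈ 205.95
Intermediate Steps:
√((12121 - 15503) + P(-214)) = √((12121 - 15503) + (-214)²) = √(-3382 + 45796) = √42414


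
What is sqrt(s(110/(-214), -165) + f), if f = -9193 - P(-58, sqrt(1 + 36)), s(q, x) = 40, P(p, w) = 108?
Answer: 21*I*sqrt(21) ≈ 96.234*I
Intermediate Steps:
f = -9301 (f = -9193 - 1*108 = -9193 - 108 = -9301)
sqrt(s(110/(-214), -165) + f) = sqrt(40 - 9301) = sqrt(-9261) = 21*I*sqrt(21)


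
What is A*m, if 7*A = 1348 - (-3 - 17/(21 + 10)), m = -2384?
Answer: -99884832/217 ≈ -4.6030e+5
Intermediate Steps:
A = 41898/217 (A = (1348 - (-3 - 17/(21 + 10)))/7 = (1348 - (-3 - 17/31))/7 = (1348 - 1*(-110/31))/7 = (1348 + 110/31)/7 = (⅐)*(41898/31) = 41898/217 ≈ 193.08)
A*m = (41898/217)*(-2384) = -99884832/217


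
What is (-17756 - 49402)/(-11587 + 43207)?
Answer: -11193/5270 ≈ -2.1239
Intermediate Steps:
(-17756 - 49402)/(-11587 + 43207) = -67158/31620 = -67158*1/31620 = -11193/5270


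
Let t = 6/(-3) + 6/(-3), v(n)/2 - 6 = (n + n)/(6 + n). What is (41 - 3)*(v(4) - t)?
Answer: 3344/5 ≈ 668.80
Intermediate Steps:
v(n) = 12 + 4*n/(6 + n) (v(n) = 12 + 2*((n + n)/(6 + n)) = 12 + 2*((2*n)/(6 + n)) = 12 + 2*(2*n/(6 + n)) = 12 + 4*n/(6 + n))
t = -4 (t = 6*(-1/3) + 6*(-1/3) = -2 - 2 = -4)
(41 - 3)*(v(4) - t) = (41 - 3)*(8*(9 + 2*4)/(6 + 4) - 1*(-4)) = 38*(8*(9 + 8)/10 + 4) = 38*(8*(1/10)*17 + 4) = 38*(68/5 + 4) = 38*(88/5) = 3344/5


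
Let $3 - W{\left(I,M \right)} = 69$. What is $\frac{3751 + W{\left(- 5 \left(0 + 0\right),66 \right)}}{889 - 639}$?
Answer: $\frac{737}{50} \approx 14.74$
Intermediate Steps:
$W{\left(I,M \right)} = -66$ ($W{\left(I,M \right)} = 3 - 69 = -66$)
$\frac{3751 + W{\left(- 5 \left(0 + 0\right),66 \right)}}{889 - 639} = \frac{3751 - 66}{889 - 639} = \frac{3685}{250} = 3685 \cdot \frac{1}{250} = \frac{737}{50}$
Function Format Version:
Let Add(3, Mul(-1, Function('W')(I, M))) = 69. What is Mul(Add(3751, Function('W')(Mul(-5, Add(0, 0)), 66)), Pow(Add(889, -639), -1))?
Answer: Rational(737, 50) ≈ 14.740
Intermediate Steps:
Function('W')(I, M) = -66 (Function('W')(I, M) = Add(3, Mul(-1, 69)) = Add(3, -69) = -66)
Mul(Add(3751, Function('W')(Mul(-5, Add(0, 0)), 66)), Pow(Add(889, -639), -1)) = Mul(Add(3751, -66), Pow(Add(889, -639), -1)) = Mul(3685, Pow(250, -1)) = Mul(3685, Rational(1, 250)) = Rational(737, 50)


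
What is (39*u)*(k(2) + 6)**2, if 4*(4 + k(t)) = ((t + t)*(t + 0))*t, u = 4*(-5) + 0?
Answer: -28080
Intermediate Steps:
u = -20 (u = -20 + 0 = -20)
k(t) = -4 + t**3/2 (k(t) = -4 + (((t + t)*(t + 0))*t)/4 = -4 + (((2*t)*t)*t)/4 = -4 + ((2*t**2)*t)/4 = -4 + (2*t**3)/4 = -4 + t**3/2)
(39*u)*(k(2) + 6)**2 = (39*(-20))*((-4 + (1/2)*2**3) + 6)**2 = -780*((-4 + (1/2)*8) + 6)**2 = -780*((-4 + 4) + 6)**2 = -780*(0 + 6)**2 = -780*6**2 = -780*36 = -28080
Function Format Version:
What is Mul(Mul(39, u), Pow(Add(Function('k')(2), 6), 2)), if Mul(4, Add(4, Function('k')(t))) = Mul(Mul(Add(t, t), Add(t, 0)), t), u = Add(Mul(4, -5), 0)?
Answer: -28080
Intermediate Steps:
u = -20 (u = Add(-20, 0) = -20)
Function('k')(t) = Add(-4, Mul(Rational(1, 2), Pow(t, 3))) (Function('k')(t) = Add(-4, Mul(Rational(1, 4), Mul(Mul(Add(t, t), Add(t, 0)), t))) = Add(-4, Mul(Rational(1, 4), Mul(Mul(Mul(2, t), t), t))) = Add(-4, Mul(Rational(1, 4), Mul(Mul(2, Pow(t, 2)), t))) = Add(-4, Mul(Rational(1, 4), Mul(2, Pow(t, 3)))) = Add(-4, Mul(Rational(1, 2), Pow(t, 3))))
Mul(Mul(39, u), Pow(Add(Function('k')(2), 6), 2)) = Mul(Mul(39, -20), Pow(Add(Add(-4, Mul(Rational(1, 2), Pow(2, 3))), 6), 2)) = Mul(-780, Pow(Add(Add(-4, Mul(Rational(1, 2), 8)), 6), 2)) = Mul(-780, Pow(Add(Add(-4, 4), 6), 2)) = Mul(-780, Pow(Add(0, 6), 2)) = Mul(-780, Pow(6, 2)) = Mul(-780, 36) = -28080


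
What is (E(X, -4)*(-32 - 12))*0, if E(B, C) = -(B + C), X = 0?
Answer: 0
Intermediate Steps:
E(B, C) = -B - C
(E(X, -4)*(-32 - 12))*0 = ((-1*0 - 1*(-4))*(-32 - 12))*0 = ((0 + 4)*(-44))*0 = (4*(-44))*0 = -176*0 = 0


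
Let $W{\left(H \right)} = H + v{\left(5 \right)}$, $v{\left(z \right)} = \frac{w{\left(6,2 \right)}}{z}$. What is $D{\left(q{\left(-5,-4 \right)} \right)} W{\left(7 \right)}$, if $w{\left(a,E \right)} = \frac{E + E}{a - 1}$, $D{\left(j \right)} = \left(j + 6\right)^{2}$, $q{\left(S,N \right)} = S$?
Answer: $\frac{179}{25} \approx 7.16$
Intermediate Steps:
$D{\left(j \right)} = \left(6 + j\right)^{2}$
$w{\left(a,E \right)} = \frac{2 E}{-1 + a}$
$v{\left(z \right)} = \frac{4}{5 z}$ ($v{\left(z \right)} = \frac{2 \cdot 2 \frac{1}{-1 + 6}}{z} = \frac{2 \cdot 2 \cdot \frac{1}{5}}{z} = \frac{4}{5 z}$)
$W{\left(H \right)} = \frac{4}{25} + H$ ($W{\left(H \right)} = H + \frac{4}{5 \cdot 5} = H + \frac{4}{5} \cdot \frac{1}{5} = H + \frac{4}{25} = \frac{4}{25} + H$)
$D{\left(q{\left(-5,-4 \right)} \right)} W{\left(7 \right)} = \left(6 - 5\right)^{2} \left(\frac{4}{25} + 7\right) = 1^{2} \cdot \frac{179}{25} = 1 \cdot \frac{179}{25} = \frac{179}{25}$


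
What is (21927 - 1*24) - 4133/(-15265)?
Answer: 334353428/15265 ≈ 21903.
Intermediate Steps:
(21927 - 1*24) - 4133/(-15265) = (21927 - 24) - 4133*(-1/15265) = 21903 + 4133/15265 = 334353428/15265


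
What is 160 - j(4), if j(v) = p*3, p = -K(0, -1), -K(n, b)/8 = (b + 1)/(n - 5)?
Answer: 160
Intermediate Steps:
K(n, b) = -8*(1 + b)/(-5 + n) (K(n, b) = -8*(b + 1)/(n - 5) = -8*(1 + b)/(-5 + n))
p = 0 (p = -8*(-1 - 1*(-1))/(-5 + 0) = -8*(-1 + 1)/(-5) = -8*(-1)*0/5 = -1*0 = 0)
j(v) = 0 (j(v) = 0*3 = 0)
160 - j(4) = 160 - 1*0 = 160 + 0 = 160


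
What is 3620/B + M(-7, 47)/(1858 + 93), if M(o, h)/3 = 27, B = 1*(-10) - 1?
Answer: -7061729/21461 ≈ -329.05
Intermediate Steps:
B = -11 (B = -10 - 1 = -11)
M(o, h) = 81 (M(o, h) = 3*27 = 81)
3620/B + M(-7, 47)/(1858 + 93) = 3620/(-11) + 81/(1858 + 93) = 3620*(-1/11) + 81/1951 = -3620/11 + 81*(1/1951) = -3620/11 + 81/1951 = -7061729/21461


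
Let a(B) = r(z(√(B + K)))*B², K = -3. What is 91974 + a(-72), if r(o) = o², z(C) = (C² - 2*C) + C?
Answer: 28863174 + 3888000*I*√3 ≈ 2.8863e+7 + 6.7342e+6*I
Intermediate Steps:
z(C) = C² - C
a(B) = B²*(-1 + √(-3 + B))²*(-3 + B) (a(B) = (√(B - 3)*(-1 + √(B - 3)))²*B² = (√(-3 + B)*(-1 + √(-3 + B)))²*B² = ((-1 + √(-3 + B))²*(-3 + B))*B² = B²*(-1 + √(-3 + B))²*(-3 + B))
91974 + a(-72) = 91974 + (-72)²*(-1 + √(-3 - 72))²*(-3 - 72) = 91974 + 5184*(-1 + √(-75))²*(-75) = 91974 + 5184*(-1 + 5*I*√3)²*(-75) = 91974 - 388800*(-1 + 5*I*√3)²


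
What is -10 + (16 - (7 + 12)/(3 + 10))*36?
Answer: 6674/13 ≈ 513.38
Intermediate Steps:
-10 + (16 - (7 + 12)/(3 + 10))*36 = -10 + (16 - 19/13)*36 = -10 + (189/13)*36 = -10 + 6804/13 = 6674/13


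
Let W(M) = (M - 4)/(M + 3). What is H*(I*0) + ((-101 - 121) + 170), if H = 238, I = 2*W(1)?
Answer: -52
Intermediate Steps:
W(M) = (-4 + M)/(3 + M)
I = -3/2 (I = 2*((-4 + 1)/(3 + 1)) = 2*(-3/4) = 2*((¼)*(-3)) = 2*(-¾) = -3/2 ≈ -1.5000)
H*(I*0) + ((-101 - 121) + 170) = 238*(-3/2*0) + ((-101 - 121) + 170) = 238*0 + (-222 + 170) = 0 - 52 = -52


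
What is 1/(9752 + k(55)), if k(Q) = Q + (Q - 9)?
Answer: 1/9853 ≈ 0.00010149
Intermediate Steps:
k(Q) = -9 + 2*Q (k(Q) = Q + (-9 + Q) = -9 + 2*Q)
1/(9752 + k(55)) = 1/(9752 + (-9 + 2*55)) = 1/(9752 + (-9 + 110)) = 1/(9752 + 101) = 1/9853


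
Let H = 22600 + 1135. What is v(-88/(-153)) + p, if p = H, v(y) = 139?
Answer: 23874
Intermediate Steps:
H = 23735
p = 23735
v(-88/(-153)) + p = 139 + 23735 = 23874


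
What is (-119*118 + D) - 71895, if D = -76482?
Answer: -162419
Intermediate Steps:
(-119*118 + D) - 71895 = (-119*118 - 76482) - 71895 = (-14042 - 76482) - 71895 = -90524 - 71895 = -162419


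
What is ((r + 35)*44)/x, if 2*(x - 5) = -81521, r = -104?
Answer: 6072/81511 ≈ 0.074493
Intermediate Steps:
x = -81511/2 (x = 5 + (½)*(-81521) = 5 - 81521/2 = -81511/2 ≈ -40756.)
((r + 35)*44)/x = ((-104 + 35)*44)/(-81511/2) = -69*44*(-2/81511) = -3036*(-2/81511) = 6072/81511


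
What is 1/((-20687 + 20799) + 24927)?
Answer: 1/25039 ≈ 3.9938e-5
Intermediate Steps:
1/((-20687 + 20799) + 24927) = 1/(112 + 24927) = 1/25039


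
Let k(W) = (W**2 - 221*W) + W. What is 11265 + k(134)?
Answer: -259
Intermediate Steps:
k(W) = W**2 - 220*W
11265 + k(134) = 11265 + 134*(-220 + 134) = 11265 + 134*(-86) = 11265 - 11524 = -259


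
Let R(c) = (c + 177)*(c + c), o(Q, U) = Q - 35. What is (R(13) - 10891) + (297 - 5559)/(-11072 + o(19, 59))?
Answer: -10996571/1848 ≈ -5950.5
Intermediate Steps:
o(Q, U) = -35 + Q
R(c) = 2*c*(177 + c) (R(c) = (177 + c)*(2*c) = 2*c*(177 + c))
(R(13) - 10891) + (297 - 5559)/(-11072 + o(19, 59)) = (2*13*(177 + 13) - 10891) + (297 - 5559)/(-11072 + (-35 + 19)) = (2*13*190 - 10891) - 5262/(-11072 - 16) = (4940 - 10891) - 5262/(-11088) = -5951 - 5262*(-1/11088) = -5951 + 877/1848 = -10996571/1848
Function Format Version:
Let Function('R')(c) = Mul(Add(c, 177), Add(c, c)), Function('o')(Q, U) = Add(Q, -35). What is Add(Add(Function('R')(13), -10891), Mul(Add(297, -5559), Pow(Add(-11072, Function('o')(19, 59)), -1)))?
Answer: Rational(-10996571, 1848) ≈ -5950.5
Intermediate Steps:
Function('o')(Q, U) = Add(-35, Q)
Function('R')(c) = Mul(2, c, Add(177, c)) (Function('R')(c) = Mul(Add(177, c), Mul(2, c)) = Mul(2, c, Add(177, c)))
Add(Add(Function('R')(13), -10891), Mul(Add(297, -5559), Pow(Add(-11072, Function('o')(19, 59)), -1))) = Add(Add(Mul(2, 13, Add(177, 13)), -10891), Mul(Add(297, -5559), Pow(Add(-11072, Add(-35, 19)), -1))) = Add(Add(Mul(2, 13, 190), -10891), Mul(-5262, Pow(Add(-11072, -16), -1))) = Add(Add(4940, -10891), Mul(-5262, Pow(-11088, -1))) = Add(-5951, Mul(-5262, Rational(-1, 11088))) = Add(-5951, Rational(877, 1848)) = Rational(-10996571, 1848)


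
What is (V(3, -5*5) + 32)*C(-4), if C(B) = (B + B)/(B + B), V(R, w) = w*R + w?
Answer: -68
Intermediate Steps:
V(R, w) = w + R*w (V(R, w) = R*w + w = w + R*w)
C(B) = 1 (C(B) = (2*B)/((2*B)) = (2*B)*(1/(2*B)) = 1)
(V(3, -5*5) + 32)*C(-4) = ((-5*5)*(1 + 3) + 32)*1 = (-25*4 + 32)*1 = (-100 + 32)*1 = -68*1 = -68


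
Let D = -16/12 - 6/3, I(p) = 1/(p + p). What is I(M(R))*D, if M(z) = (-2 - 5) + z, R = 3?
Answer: 5/12 ≈ 0.41667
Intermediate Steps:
M(z) = -7 + z
I(p) = 1/(2*p)
D = -10/3 (D = -16*1/12 - 6*⅓ = -4/3 - 2 = -10/3 ≈ -3.3333)
I(M(R))*D = (1/(2*(-7 + 3)))*(-10/3) = ((½)/(-4))*(-10/3) = ((½)*(-¼))*(-10/3) = -⅛*(-10/3) = 5/12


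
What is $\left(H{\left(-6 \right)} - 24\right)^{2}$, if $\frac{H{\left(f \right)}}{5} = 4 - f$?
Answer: $676$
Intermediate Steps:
$H{\left(f \right)} = 20 - 5 f$ ($H{\left(f \right)} = 5 \left(4 - f\right) = 20 - 5 f$)
$\left(H{\left(-6 \right)} - 24\right)^{2} = \left(\left(20 - -30\right) - 24\right)^{2} = \left(\left(20 + 30\right) - 24\right)^{2} = \left(50 - 24\right)^{2} = 26^{2} = 676$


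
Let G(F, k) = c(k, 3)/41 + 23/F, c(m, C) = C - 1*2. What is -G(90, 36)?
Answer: -1033/3690 ≈ -0.27995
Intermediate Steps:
c(m, C) = -2 + C (c(m, C) = C - 2 = -2 + C)
G(F, k) = 1/41 + 23/F (G(F, k) = (-2 + 3)/41 + 23/F = 1*(1/41) + 23/F = 1/41 + 23/F)
-G(90, 36) = -(943 + 90)/(41*90) = -1033/(41*90) = -1*1033/3690 = -1033/3690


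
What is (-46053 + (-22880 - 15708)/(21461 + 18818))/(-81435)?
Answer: 371001475/656024073 ≈ 0.56553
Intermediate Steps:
(-46053 + (-22880 - 15708)/(21461 + 18818))/(-81435) = (-46053 - 38588/40279)*(-1/81435) = -1855007375/40279*(-1/81435) = 371001475/656024073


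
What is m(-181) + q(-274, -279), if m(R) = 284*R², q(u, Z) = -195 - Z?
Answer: 9304208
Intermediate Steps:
m(-181) + q(-274, -279) = 284*(-181)² + (-195 - 1*(-279)) = 284*32761 + (-195 + 279) = 9304124 + 84 = 9304208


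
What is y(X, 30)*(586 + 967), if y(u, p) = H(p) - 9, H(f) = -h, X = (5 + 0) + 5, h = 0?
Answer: -13977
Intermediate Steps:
X = 10 (X = 5 + 5 = 10)
H(f) = 0 (H(f) = -1*0 = 0)
y(u, p) = -9 (y(u, p) = 0 - 9 = -9)
y(X, 30)*(586 + 967) = -9*(586 + 967) = -9*1553 = -13977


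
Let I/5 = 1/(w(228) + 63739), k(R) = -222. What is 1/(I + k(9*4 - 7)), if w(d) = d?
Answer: -63967/14200669 ≈ -0.0045045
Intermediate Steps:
I = 5/63967 (I = 5/(228 + 63739) = 5/63967 ≈ 7.8165e-5)
1/(I + k(9*4 - 7)) = 1/(5/63967 - 222) = 1/(-14200669/63967) = -63967/14200669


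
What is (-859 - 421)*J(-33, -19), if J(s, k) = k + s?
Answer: 66560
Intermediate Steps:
(-859 - 421)*J(-33, -19) = (-859 - 421)*(-19 - 33) = -1280*(-52) = 66560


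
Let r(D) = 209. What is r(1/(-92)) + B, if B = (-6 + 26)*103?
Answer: 2269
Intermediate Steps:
B = 2060 (B = 20*103 = 2060)
r(1/(-92)) + B = 209 + 2060 = 2269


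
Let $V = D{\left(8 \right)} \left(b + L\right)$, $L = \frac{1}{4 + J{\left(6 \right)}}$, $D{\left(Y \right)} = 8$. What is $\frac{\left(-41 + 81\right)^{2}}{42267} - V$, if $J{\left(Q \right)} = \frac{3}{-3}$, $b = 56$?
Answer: $- \frac{19046728}{42267} \approx -450.63$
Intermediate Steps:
$J{\left(Q \right)} = -1$ ($J{\left(Q \right)} = 3 \left(- \frac{1}{3}\right) = -1$)
$L = \frac{1}{3}$ ($L = \frac{1}{4 - 1} = \frac{1}{3} \approx 0.33333$)
$V = \frac{1352}{3}$ ($V = 8 \left(56 + \frac{1}{3}\right) = 8 \cdot \frac{169}{3} = \frac{1352}{3} \approx 450.67$)
$\frac{\left(-41 + 81\right)^{2}}{42267} - V = \frac{\left(-41 + 81\right)^{2}}{42267} - \frac{1352}{3} = 40^{2} \cdot \frac{1}{42267} - \frac{1352}{3} = 1600 \cdot \frac{1}{42267} - \frac{1352}{3} = \frac{1600}{42267} - \frac{1352}{3} = - \frac{19046728}{42267}$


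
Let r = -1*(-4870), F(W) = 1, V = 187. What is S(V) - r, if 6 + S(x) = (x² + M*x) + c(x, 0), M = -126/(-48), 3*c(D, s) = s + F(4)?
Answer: 734021/24 ≈ 30584.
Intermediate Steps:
r = 4870
c(D, s) = ⅓ + s/3 (c(D, s) = (s + 1)/3 = (1 + s)/3 = ⅓ + s/3)
M = 21/8 (M = -126*(-1/48) = 21/8 ≈ 2.6250)
S(x) = -17/3 + x² + 21*x/8 (S(x) = -6 + ((x² + 21*x/8) + (⅓ + (⅓)*0)) = -6 + ((x² + 21*x/8) + (⅓ + 0)) = -6 + ((x² + 21*x/8) + ⅓) = -6 + (⅓ + x² + 21*x/8) = -17/3 + x² + 21*x/8)
S(V) - r = (-17/3 + 187² + (21/8)*187) - 1*4870 = (-17/3 + 34969 + 3927/8) - 4870 = 850901/24 - 4870 = 734021/24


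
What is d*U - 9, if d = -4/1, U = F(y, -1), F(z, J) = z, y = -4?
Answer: 7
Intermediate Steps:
U = -4
d = -4 (d = -4*1 = -4)
d*U - 9 = -4*(-4) - 9 = 16 - 9 = 7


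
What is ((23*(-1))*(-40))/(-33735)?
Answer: -184/6747 ≈ -0.027271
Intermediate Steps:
((23*(-1))*(-40))/(-33735) = -23*(-40)*(-1/33735) = 920*(-1/33735) = -184/6747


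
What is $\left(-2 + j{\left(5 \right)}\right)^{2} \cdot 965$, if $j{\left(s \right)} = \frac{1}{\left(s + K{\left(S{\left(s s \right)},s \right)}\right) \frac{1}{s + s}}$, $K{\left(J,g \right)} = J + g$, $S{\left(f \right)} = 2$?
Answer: $\frac{47285}{36} \approx 1313.5$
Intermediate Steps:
$j{\left(s \right)} = \frac{2 s}{2 + 2 s}$ ($j{\left(s \right)} = \frac{1}{\left(s + \left(2 + s\right)\right) \frac{1}{s + s}} = \frac{1}{\left(2 + 2 s\right) \frac{1}{2 s}} = \frac{1}{\frac{1}{2} \frac{1}{s} \left(2 + 2 s\right)} = \frac{2 s}{2 + 2 s}$)
$\left(-2 + j{\left(5 \right)}\right)^{2} \cdot 965 = \left(-2 + \frac{5}{1 + 5}\right)^{2} \cdot 965 = \left(-2 + \frac{5}{6}\right)^{2} \cdot 965 = \left(- \frac{7}{6}\right)^{2} \cdot 965 = \frac{49}{36} \cdot 965 = \frac{47285}{36}$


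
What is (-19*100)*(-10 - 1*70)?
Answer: 152000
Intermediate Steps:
(-19*100)*(-10 - 1*70) = -1900*(-10 - 70) = -1900*(-80) = 152000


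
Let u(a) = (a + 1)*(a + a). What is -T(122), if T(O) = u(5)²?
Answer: -3600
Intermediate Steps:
u(a) = 2*a*(1 + a) (u(a) = (1 + a)*(2*a) = 2*a*(1 + a))
T(O) = 3600 (T(O) = (2*5*(1 + 5))² = (2*5*6)² = 60² = 3600)
-T(122) = -1*3600 = -3600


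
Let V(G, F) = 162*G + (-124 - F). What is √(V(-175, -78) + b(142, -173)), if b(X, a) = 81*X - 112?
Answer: I*√17006 ≈ 130.41*I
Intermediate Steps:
b(X, a) = -112 + 81*X
V(G, F) = -124 - F + 162*G
√(V(-175, -78) + b(142, -173)) = √((-124 - 1*(-78) + 162*(-175)) + (-112 + 81*142)) = √((-124 + 78 - 28350) + (-112 + 11502)) = √(-28396 + 11390) = √(-17006) = I*√17006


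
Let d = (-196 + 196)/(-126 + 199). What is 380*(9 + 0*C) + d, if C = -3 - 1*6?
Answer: 3420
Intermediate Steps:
C = -9 (C = -3 - 6 = -9)
d = 0 (d = 0/73 = 0*(1/73) = 0)
380*(9 + 0*C) + d = 380*(9 + 0*(-9)) + 0 = 380*(9 + 0) + 0 = 380*9 + 0 = 3420 + 0 = 3420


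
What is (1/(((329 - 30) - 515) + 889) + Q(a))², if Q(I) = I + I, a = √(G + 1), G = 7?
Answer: 14493729/452929 + 8*√2/673 ≈ 32.017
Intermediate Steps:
a = 2*√2 (a = √(7 + 1) = √8 = 2*√2 ≈ 2.8284)
Q(I) = 2*I
(1/(((329 - 30) - 515) + 889) + Q(a))² = (1/(((329 - 30) - 515) + 889) + 2*(2*√2))² = (1/((299 - 515) + 889) + 4*√2)² = (1/(-216 + 889) + 4*√2)² = (1/673 + 4*√2)²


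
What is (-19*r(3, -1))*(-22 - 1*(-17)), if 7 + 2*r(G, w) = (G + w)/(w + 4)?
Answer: -1805/6 ≈ -300.83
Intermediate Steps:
r(G, w) = -7/2 + (G + w)/(2*(4 + w)) (r(G, w) = -7/2 + ((G + w)/(w + 4))/2 = -7/2 + ((G + w)/(4 + w))/2 = -7/2 + (G + w)/(2*(4 + w)))
(-19*r(3, -1))*(-22 - 1*(-17)) = (-19*(-28 + 3 - 6*(-1))/(2*(4 - 1)))*(-22 - 1*(-17)) = (-19*(-28 + 3 + 6)/(2*3))*(-22 + 17) = -19*(-19)/(2*3)*(-5) = -19*(-19/6)*(-5) = (361/6)*(-5) = -1805/6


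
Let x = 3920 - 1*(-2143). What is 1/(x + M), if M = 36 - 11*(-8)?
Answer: 1/6187 ≈ 0.00016163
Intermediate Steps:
x = 6063 (x = 3920 + 2143 = 6063)
M = 124 (M = 36 + 88 = 124)
1/(x + M) = 1/(6063 + 124) = 1/6187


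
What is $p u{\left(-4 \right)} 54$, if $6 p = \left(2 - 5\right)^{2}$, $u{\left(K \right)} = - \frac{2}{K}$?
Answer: $\frac{81}{2} \approx 40.5$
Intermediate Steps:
$p = \frac{3}{2}$ ($p = \frac{\left(2 - 5\right)^{2}}{6} = \frac{\left(-3\right)^{2}}{6} = \frac{1}{6} \cdot 9 = \frac{3}{2} \approx 1.5$)
$p u{\left(-4 \right)} 54 = \frac{3 \left(- \frac{2}{-4}\right)}{2} \cdot 54 = \frac{3 \left(\left(-2\right) \left(- \frac{1}{4}\right)\right)}{2} \cdot 54 = \frac{3}{2} \cdot \frac{1}{2} \cdot 54 = \frac{3}{4} \cdot 54 = \frac{81}{2}$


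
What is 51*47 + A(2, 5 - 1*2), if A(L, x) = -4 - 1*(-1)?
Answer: 2394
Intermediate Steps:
A(L, x) = -3 (A(L, x) = -4 + 1 = -3)
51*47 + A(2, 5 - 1*2) = 51*47 - 3 = 2397 - 3 = 2394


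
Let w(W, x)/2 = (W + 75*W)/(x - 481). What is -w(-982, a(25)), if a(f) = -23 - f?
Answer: -149264/529 ≈ -282.16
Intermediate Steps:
w(W, x) = 152*W/(-481 + x) (w(W, x) = 2*((W + 75*W)/(x - 481)) = 2*((76*W)/(-481 + x)) = 2*(76*W/(-481 + x)) = 152*W/(-481 + x))
-w(-982, a(25)) = -152*(-982)/(-481 + (-23 - 1*25)) = -152*(-982)/(-481 + (-23 - 25)) = -152*(-982)/(-481 - 48) = -152*(-982)/(-529) = -152*(-982)*(-1)/529 = -1*149264/529 = -149264/529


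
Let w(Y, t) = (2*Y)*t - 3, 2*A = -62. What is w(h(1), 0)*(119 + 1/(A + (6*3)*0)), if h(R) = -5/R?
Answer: -11064/31 ≈ -356.90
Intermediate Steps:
A = -31 (A = (½)*(-62) = -31)
w(Y, t) = -3 + 2*Y*t (w(Y, t) = 2*Y*t - 3 = -3 + 2*Y*t)
w(h(1), 0)*(119 + 1/(A + (6*3)*0)) = (-3 + 2*(-5/1)*0)*(119 + 1/(-31 + (6*3)*0)) = (-3 + 2*(-5*1)*0)*(119 + 1/(-31 + 18*0)) = (-3 + 2*(-5)*0)*(119 + 1/(-31 + 0)) = (-3 + 0)*(119 + 1/(-31)) = -3*(119 - 1/31) = -3*3688/31 = -11064/31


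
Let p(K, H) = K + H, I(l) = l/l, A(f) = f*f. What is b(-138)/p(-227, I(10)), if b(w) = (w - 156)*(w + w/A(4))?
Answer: -172431/904 ≈ -190.74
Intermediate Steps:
A(f) = f**2
b(w) = 17*w*(-156 + w)/16 (b(w) = (w - 156)*(w + w/(4**2)) = (-156 + w)*(w + w/16) = (-156 + w)*(17*w/16) = 17*w*(-156 + w)/16)
I(l) = 1
p(K, H) = H + K
b(-138)/p(-227, I(10)) = ((17/16)*(-138)*(-156 - 138))/(1 - 227) = ((17/16)*(-138)*(-294))/(-226) = (172431/4)*(-1/226) = -172431/904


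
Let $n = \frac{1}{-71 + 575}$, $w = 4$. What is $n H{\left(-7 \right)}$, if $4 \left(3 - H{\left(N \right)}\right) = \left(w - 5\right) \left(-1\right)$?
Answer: $\frac{11}{2016} \approx 0.0054564$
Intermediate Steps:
$H{\left(N \right)} = \frac{11}{4}$ ($H{\left(N \right)} = 3 - \frac{\left(4 - 5\right) \left(-1\right)}{4} = 3 - \frac{\left(-1\right) \left(-1\right)}{4} = 3 - \frac{1}{4} = \frac{11}{4}$)
$n = \frac{1}{504} \approx 0.0019841$
$n H{\left(-7 \right)} = \frac{1}{504} \cdot \frac{11}{4} = \frac{11}{2016}$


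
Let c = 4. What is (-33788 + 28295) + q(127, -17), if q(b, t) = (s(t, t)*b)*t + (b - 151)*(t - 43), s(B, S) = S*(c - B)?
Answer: 766710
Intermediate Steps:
s(B, S) = S*(4 - B)
q(b, t) = (-151 + b)*(-43 + t) + b*t²*(4 - t) (q(b, t) = ((t*(4 - t))*b)*t + (b - 151)*(t - 43) = (b*t*(4 - t))*t + (-151 + b)*(-43 + t) = b*t²*(4 - t) + (-151 + b)*(-43 + t) = (-151 + b)*(-43 + t) + b*t²*(4 - t))
(-33788 + 28295) + q(127, -17) = (-33788 + 28295) + (6493 - 151*(-17) - 43*127 + 127*(-17) - 1*127*(-17)²*(-4 - 17)) = -5493 + (6493 + 2567 - 5461 - 2159 - 1*127*289*(-21)) = -5493 + (6493 + 2567 - 5461 - 2159 + 770763) = -5493 + 772203 = 766710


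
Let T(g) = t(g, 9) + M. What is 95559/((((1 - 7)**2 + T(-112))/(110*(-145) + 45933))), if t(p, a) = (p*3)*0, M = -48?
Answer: -955048499/4 ≈ -2.3876e+8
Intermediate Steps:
t(p, a) = 0 (t(p, a) = (3*p)*0 = 0)
T(g) = -48 (T(g) = 0 - 48 = -48)
95559/((((1 - 7)**2 + T(-112))/(110*(-145) + 45933))) = 95559/((((1 - 7)**2 - 48)/(110*(-145) + 45933))) = 95559/((((-6)**2 - 48)/(-15950 + 45933))) = 95559/(((36 - 48)/29983)) = 95559/((-12*1/29983)) = 95559/(-12/29983) = 95559*(-29983/12) = -955048499/4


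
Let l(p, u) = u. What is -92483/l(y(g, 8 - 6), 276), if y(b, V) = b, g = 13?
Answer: -4021/12 ≈ -335.08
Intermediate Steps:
-92483/l(y(g, 8 - 6), 276) = -92483/276 = -92483*1/276 = -4021/12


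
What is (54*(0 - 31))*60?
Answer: -100440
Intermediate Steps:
(54*(0 - 31))*60 = (54*(-31))*60 = -1674*60 = -100440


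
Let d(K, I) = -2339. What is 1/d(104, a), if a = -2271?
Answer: -1/2339 ≈ -0.00042753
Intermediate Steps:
1/d(104, a) = 1/(-2339) = -1/2339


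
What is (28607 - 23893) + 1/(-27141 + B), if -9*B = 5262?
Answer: 392096375/83177 ≈ 4714.0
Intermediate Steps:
B = -1754/3 (B = -⅑*5262 = -1754/3 ≈ -584.67)
(28607 - 23893) + 1/(-27141 + B) = (28607 - 23893) + 1/(-27141 - 1754/3) = 4714 + 1/(-83177/3) = 4714 - 3/83177 = 392096375/83177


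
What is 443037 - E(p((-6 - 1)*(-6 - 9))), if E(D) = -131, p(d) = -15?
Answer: 443168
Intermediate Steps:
443037 - E(p((-6 - 1)*(-6 - 9))) = 443037 - 1*(-131) = 443037 + 131 = 443168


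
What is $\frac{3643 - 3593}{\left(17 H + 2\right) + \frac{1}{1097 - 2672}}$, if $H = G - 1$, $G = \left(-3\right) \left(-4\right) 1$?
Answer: $\frac{39375}{148837} \approx 0.26455$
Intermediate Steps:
$G = 12$ ($G = 12 \cdot 1 = 12$)
$H = 11$ ($H = 12 - 1 = 11$)
$\frac{3643 - 3593}{\left(17 H + 2\right) + \frac{1}{1097 - 2672}} = \frac{3643 - 3593}{\left(17 \cdot 11 + 2\right) + \frac{1}{1097 - 2672}} = \frac{50}{\left(187 + 2\right) + \frac{1}{-1575}} = \frac{50}{189 - \frac{1}{1575}} = \frac{50}{\frac{297674}{1575}} = 50 \cdot \frac{1575}{297674} = \frac{39375}{148837}$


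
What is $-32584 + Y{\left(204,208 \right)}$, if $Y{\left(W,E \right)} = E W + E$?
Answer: $10056$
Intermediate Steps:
$Y{\left(W,E \right)} = E + E W$
$-32584 + Y{\left(204,208 \right)} = -32584 + 208 \left(1 + 204\right) = -32584 + 208 \cdot 205 = -32584 + 42640 = 10056$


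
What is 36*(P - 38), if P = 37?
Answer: -36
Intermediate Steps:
36*(P - 38) = 36*(37 - 38) = 36*(-1) = -36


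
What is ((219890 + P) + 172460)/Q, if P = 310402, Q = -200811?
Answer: -702752/200811 ≈ -3.4996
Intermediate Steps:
((219890 + P) + 172460)/Q = ((219890 + 310402) + 172460)/(-200811) = (530292 + 172460)*(-1/200811) = 702752*(-1/200811) = -702752/200811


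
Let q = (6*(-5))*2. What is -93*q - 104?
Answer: 5476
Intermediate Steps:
q = -60 (q = -30*2 = -60)
-93*q - 104 = -93*(-60) - 104 = 5580 - 104 = 5476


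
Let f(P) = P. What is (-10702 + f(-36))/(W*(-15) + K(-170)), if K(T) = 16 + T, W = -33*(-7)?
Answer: 1534/517 ≈ 2.9671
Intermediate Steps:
W = 231
(-10702 + f(-36))/(W*(-15) + K(-170)) = (-10702 - 36)/(231*(-15) + (16 - 170)) = -10738/(-3465 - 154) = -10738/(-3619) = -10738*(-1/3619) = 1534/517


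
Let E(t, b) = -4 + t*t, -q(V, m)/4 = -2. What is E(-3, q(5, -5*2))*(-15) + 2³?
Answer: -67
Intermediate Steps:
q(V, m) = 8 (q(V, m) = -4*(-2) = 8)
E(t, b) = -4 + t²
E(-3, q(5, -5*2))*(-15) + 2³ = (-4 + (-3)²)*(-15) + 2³ = (-4 + 9)*(-15) + 8 = 5*(-15) + 8 = -75 + 8 = -67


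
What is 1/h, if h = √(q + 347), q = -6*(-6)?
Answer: √383/383 ≈ 0.051098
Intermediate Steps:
q = 36
h = √383 (h = √(36 + 347) = √383 ≈ 19.570)
1/h = 1/(√383) = √383/383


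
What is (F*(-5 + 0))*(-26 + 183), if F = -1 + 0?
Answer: 785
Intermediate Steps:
F = -1
(F*(-5 + 0))*(-26 + 183) = (-(-5 + 0))*(-26 + 183) = -1*(-5)*157 = 5*157 = 785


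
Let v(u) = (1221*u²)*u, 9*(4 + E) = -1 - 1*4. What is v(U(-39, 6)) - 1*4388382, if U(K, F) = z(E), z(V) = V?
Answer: -1094427673/243 ≈ -4.5038e+6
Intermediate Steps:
E = -41/9 (E = -4 + (-1 - 1*4)/9 = -4 + (-1 - 4)/9 = -4 + (⅑)*(-5) = -4 - 5/9 = -41/9 ≈ -4.5556)
U(K, F) = -41/9
v(u) = 1221*u³
v(U(-39, 6)) - 1*4388382 = 1221*(-41/9)³ - 1*4388382 = 1221*(-68921/729) - 4388382 = -28050847/243 - 4388382 = -1094427673/243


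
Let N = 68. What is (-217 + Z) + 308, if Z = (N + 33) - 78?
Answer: 114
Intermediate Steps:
Z = 23 (Z = (68 + 33) - 78 = 101 - 78 = 23)
(-217 + Z) + 308 = (-217 + 23) + 308 = -194 + 308 = 114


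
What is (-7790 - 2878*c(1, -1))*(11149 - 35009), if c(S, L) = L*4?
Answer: -88806920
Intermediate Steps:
c(S, L) = 4*L
(-7790 - 2878*c(1, -1))*(11149 - 35009) = (-7790 - 11512*(-1))*(11149 - 35009) = (-7790 - 2878*(-4))*(-23860) = (-7790 + 11512)*(-23860) = 3722*(-23860) = -88806920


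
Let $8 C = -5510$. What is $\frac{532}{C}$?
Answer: $- \frac{112}{145} \approx -0.77241$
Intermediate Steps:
$C = - \frac{2755}{4}$ ($C = \frac{1}{8} \left(-5510\right) = - \frac{2755}{4} \approx -688.75$)
$\frac{532}{C} = \frac{532}{- \frac{2755}{4}} = 532 \left(- \frac{4}{2755}\right) = - \frac{112}{145}$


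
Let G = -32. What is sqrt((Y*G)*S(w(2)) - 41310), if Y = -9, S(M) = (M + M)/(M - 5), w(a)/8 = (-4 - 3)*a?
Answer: I*sqrt(6888206)/13 ≈ 201.89*I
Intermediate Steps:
w(a) = -56*a (w(a) = 8*((-4 - 3)*a) = 8*(-7*a) = -56*a)
S(M) = 2*M/(-5 + M) (S(M) = (2*M)/(-5 + M) = 2*M/(-5 + M))
sqrt((Y*G)*S(w(2)) - 41310) = sqrt((-9*(-32))*(2*(-56*2)/(-5 - 56*2)) - 41310) = sqrt(288*(2*(-112)/(-5 - 112)) - 41310) = sqrt(288*(2*(-112)/(-117)) - 41310) = sqrt(288*(2*(-112)*(-1/117)) - 41310) = sqrt(288*(224/117) - 41310) = sqrt(7168/13 - 41310) = sqrt(-529862/13) = I*sqrt(6888206)/13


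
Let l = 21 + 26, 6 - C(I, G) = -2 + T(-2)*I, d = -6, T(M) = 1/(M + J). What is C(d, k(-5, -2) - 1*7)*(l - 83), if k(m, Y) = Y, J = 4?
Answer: -396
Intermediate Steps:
T(M) = 1/(4 + M) (T(M) = 1/(M + 4) = 1/(4 + M))
C(I, G) = 8 - I/2 (C(I, G) = 6 - (-2 + I/(4 - 2)) = 6 - (-2 + I/2) = 6 + (2 - I/2) = 8 - I/2)
l = 47
C(d, k(-5, -2) - 1*7)*(l - 83) = (8 - ½*(-6))*(47 - 83) = (8 + 3)*(-36) = 11*(-36) = -396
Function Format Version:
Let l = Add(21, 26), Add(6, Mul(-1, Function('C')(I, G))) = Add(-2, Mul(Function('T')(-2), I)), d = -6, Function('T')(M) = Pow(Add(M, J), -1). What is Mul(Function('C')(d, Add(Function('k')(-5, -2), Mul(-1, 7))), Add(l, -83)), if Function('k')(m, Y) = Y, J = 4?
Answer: -396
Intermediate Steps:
Function('T')(M) = Pow(Add(4, M), -1) (Function('T')(M) = Pow(Add(M, 4), -1) = Pow(Add(4, M), -1))
Function('C')(I, G) = Add(8, Mul(Rational(-1, 2), I)) (Function('C')(I, G) = Add(6, Mul(-1, Add(-2, Mul(Pow(Add(4, -2), -1), I)))) = Add(6, Mul(-1, Add(-2, Mul(Pow(2, -1), I)))) = Add(6, Mul(-1, Add(-2, Mul(Rational(1, 2), I)))) = Add(6, Add(2, Mul(Rational(-1, 2), I))) = Add(8, Mul(Rational(-1, 2), I)))
l = 47
Mul(Function('C')(d, Add(Function('k')(-5, -2), Mul(-1, 7))), Add(l, -83)) = Mul(Add(8, Mul(Rational(-1, 2), -6)), Add(47, -83)) = Mul(Add(8, 3), -36) = Mul(11, -36) = -396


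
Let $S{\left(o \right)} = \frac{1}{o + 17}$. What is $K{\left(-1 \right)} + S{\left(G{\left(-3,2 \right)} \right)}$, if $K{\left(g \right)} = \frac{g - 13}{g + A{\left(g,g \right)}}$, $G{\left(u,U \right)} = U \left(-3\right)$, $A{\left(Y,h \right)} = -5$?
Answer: $\frac{80}{33} \approx 2.4242$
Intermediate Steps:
$G{\left(u,U \right)} = - 3 U$
$K{\left(g \right)} = \frac{-13 + g}{-5 + g}$ ($K{\left(g \right)} = \frac{g - 13}{g - 5} = \frac{-13 + g}{-5 + g}$)
$S{\left(o \right)} = \frac{1}{17 + o}$
$K{\left(-1 \right)} + S{\left(G{\left(-3,2 \right)} \right)} = \frac{-13 - 1}{-5 - 1} + \frac{1}{17 - 6} = \frac{1}{-6} \left(-14\right) + \frac{1}{17 - 6} = \left(- \frac{1}{6}\right) \left(-14\right) + \frac{1}{11} = \frac{7}{3} + \frac{1}{11} = \frac{80}{33}$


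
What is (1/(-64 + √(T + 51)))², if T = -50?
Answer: 1/3969 ≈ 0.00025195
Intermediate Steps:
(1/(-64 + √(T + 51)))² = (1/(-64 + √(-50 + 51)))² = (1/(-64 + √1))² = (1/(-64 + 1))² = (1/(-63))² = (-1/63)² = 1/3969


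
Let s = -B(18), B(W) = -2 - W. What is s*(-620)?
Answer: -12400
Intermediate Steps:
s = 20 (s = -(-2 - 1*18) = -(-2 - 18) = -1*(-20) = 20)
s*(-620) = 20*(-620) = -12400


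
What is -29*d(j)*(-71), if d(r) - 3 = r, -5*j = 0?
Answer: 6177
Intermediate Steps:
j = 0 (j = -⅕*0 = 0)
d(r) = 3 + r
-29*d(j)*(-71) = -29*(3 + 0)*(-71) = -29*3*(-71) = -87*(-71) = 6177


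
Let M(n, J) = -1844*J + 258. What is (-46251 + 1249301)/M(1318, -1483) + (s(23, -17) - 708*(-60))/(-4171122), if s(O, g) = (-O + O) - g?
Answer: 490184285183/1140764326902 ≈ 0.42970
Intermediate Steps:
M(n, J) = 258 - 1844*J
s(O, g) = -g (s(O, g) = 0 - g = -g)
(-46251 + 1249301)/M(1318, -1483) + (s(23, -17) - 708*(-60))/(-4171122) = (-46251 + 1249301)/(258 - 1844*(-1483)) + (-1*(-17) - 708*(-60))/(-4171122) = 1203050/(258 + 2734652) + (17 - 236*(-180))*(-1/4171122) = 1203050/2734910 + (17 + 42480)*(-1/4171122) = 1203050*(1/2734910) + 42497*(-1/4171122) = 120305/273491 - 42497/4171122 = 490184285183/1140764326902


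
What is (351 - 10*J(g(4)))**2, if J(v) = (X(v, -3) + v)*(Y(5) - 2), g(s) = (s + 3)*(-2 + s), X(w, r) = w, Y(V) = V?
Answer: 239121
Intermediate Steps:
g(s) = (-2 + s)*(3 + s) (g(s) = (3 + s)*(-2 + s) = (-2 + s)*(3 + s))
J(v) = 6*v (J(v) = (v + v)*(5 - 2) = (2*v)*3 = 6*v)
(351 - 10*J(g(4)))**2 = (351 - 60*(-6 + 4 + 4**2))**2 = (351 - 60*(-6 + 4 + 16))**2 = (351 - 60*14)**2 = (351 - 10*84)**2 = (351 - 840)**2 = (-489)**2 = 239121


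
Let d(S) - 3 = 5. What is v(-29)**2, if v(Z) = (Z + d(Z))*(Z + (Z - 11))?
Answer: 2099601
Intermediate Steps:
d(S) = 8 (d(S) = 3 + 5 = 8)
v(Z) = (-11 + 2*Z)*(8 + Z) (v(Z) = (Z + 8)*(Z + (Z - 11)) = (8 + Z)*(Z + (-11 + Z)) = (8 + Z)*(-11 + 2*Z) = (-11 + 2*Z)*(8 + Z))
v(-29)**2 = (-88 + 2*(-29)**2 + 5*(-29))**2 = (-88 + 2*841 - 145)**2 = (-88 + 1682 - 145)**2 = 1449**2 = 2099601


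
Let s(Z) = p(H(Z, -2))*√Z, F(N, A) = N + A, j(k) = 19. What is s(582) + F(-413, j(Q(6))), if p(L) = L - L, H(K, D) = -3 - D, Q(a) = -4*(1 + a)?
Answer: -394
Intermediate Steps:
Q(a) = -4 - 4*a
p(L) = 0
F(N, A) = A + N
s(Z) = 0 (s(Z) = 0*√Z = 0)
s(582) + F(-413, j(Q(6))) = 0 + (19 - 413) = 0 - 394 = -394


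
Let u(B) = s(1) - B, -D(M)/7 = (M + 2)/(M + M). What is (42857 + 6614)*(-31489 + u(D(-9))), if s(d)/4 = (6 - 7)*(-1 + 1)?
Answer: -28037837663/18 ≈ -1.5577e+9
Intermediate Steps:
D(M) = -7*(2 + M)/(2*M) (D(M) = -7*(M + 2)/(M + M) = -7*(2 + M)/(2*M))
s(d) = 0 (s(d) = 4*((6 - 7)*(-1 + 1)) = 4*(-1*0) = 4*0 = 0)
u(B) = -B (u(B) = 0 - B = -B)
(42857 + 6614)*(-31489 + u(D(-9))) = (42857 + 6614)*(-31489 - (-7/2 - 7/(-9))) = 49471*(-31489 - (-7/2 - 7*(-⅑))) = 49471*(-31489 - (-7/2 + 7/9)) = 49471*(-31489 - 1*(-49/18)) = 49471*(-31489 + 49/18) = 49471*(-566753/18) = -28037837663/18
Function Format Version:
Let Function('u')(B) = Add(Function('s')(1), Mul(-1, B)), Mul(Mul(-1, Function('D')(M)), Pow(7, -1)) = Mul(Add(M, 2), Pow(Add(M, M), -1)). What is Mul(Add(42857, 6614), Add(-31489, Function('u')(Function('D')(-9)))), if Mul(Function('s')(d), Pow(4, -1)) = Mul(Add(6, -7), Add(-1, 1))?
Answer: Rational(-28037837663, 18) ≈ -1.5577e+9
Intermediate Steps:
Function('D')(M) = Mul(Rational(-7, 2), Pow(M, -1), Add(2, M)) (Function('D')(M) = Mul(-7, Mul(Add(M, 2), Pow(Add(M, M), -1))) = Mul(-7, Mul(Add(2, M), Pow(Mul(2, M), -1))) = Mul(-7, Mul(Add(2, M), Mul(Rational(1, 2), Pow(M, -1)))) = Mul(-7, Mul(Rational(1, 2), Pow(M, -1), Add(2, M))) = Mul(Rational(-7, 2), Pow(M, -1), Add(2, M)))
Function('s')(d) = 0 (Function('s')(d) = Mul(4, Mul(Add(6, -7), Add(-1, 1))) = Mul(4, Mul(-1, 0)) = Mul(4, 0) = 0)
Function('u')(B) = Mul(-1, B) (Function('u')(B) = Add(0, Mul(-1, B)) = Mul(-1, B))
Mul(Add(42857, 6614), Add(-31489, Function('u')(Function('D')(-9)))) = Mul(Add(42857, 6614), Add(-31489, Mul(-1, Add(Rational(-7, 2), Mul(-7, Pow(-9, -1)))))) = Mul(49471, Add(-31489, Mul(-1, Add(Rational(-7, 2), Mul(-7, Rational(-1, 9)))))) = Mul(49471, Add(-31489, Mul(-1, Add(Rational(-7, 2), Rational(7, 9))))) = Mul(49471, Add(-31489, Mul(-1, Rational(-49, 18)))) = Mul(49471, Add(-31489, Rational(49, 18))) = Mul(49471, Rational(-566753, 18)) = Rational(-28037837663, 18)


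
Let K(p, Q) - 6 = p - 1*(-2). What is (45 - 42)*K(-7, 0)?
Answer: 3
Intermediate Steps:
K(p, Q) = 8 + p (K(p, Q) = 6 + (p - 1*(-2)) = 6 + (p + 2) = 6 + (2 + p) = 8 + p)
(45 - 42)*K(-7, 0) = (45 - 42)*(8 - 7) = 3*1 = 3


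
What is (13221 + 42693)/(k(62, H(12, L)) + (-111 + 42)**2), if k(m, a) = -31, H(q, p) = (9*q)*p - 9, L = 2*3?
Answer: 27957/2365 ≈ 11.821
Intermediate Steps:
L = 6
H(q, p) = -9 + 9*p*q (H(q, p) = 9*p*q - 9 = -9 + 9*p*q)
(13221 + 42693)/(k(62, H(12, L)) + (-111 + 42)**2) = (13221 + 42693)/(-31 + (-111 + 42)**2) = 55914/(-31 + (-69)**2) = 55914/(-31 + 4761) = 55914/4730 = 55914*(1/4730) = 27957/2365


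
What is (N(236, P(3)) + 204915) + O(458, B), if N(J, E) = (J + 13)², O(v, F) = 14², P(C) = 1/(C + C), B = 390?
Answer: 267112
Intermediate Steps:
P(C) = 1/(2*C)
O(v, F) = 196
N(J, E) = (13 + J)²
(N(236, P(3)) + 204915) + O(458, B) = ((13 + 236)² + 204915) + 196 = (249² + 204915) + 196 = (62001 + 204915) + 196 = 266916 + 196 = 267112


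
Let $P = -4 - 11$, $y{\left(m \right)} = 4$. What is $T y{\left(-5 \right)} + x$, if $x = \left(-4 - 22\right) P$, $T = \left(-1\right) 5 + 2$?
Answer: $378$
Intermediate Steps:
$T = -3$ ($T = -5 + 2 = -3$)
$P = -15$ ($P = -4 - 11 = -15$)
$x = 390$ ($x = \left(-4 - 22\right) \left(-15\right) = \left(-26\right) \left(-15\right) = 390$)
$T y{\left(-5 \right)} + x = \left(-3\right) 4 + 390 = -12 + 390 = 378$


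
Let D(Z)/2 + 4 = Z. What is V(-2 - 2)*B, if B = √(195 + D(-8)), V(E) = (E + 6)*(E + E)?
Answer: -48*√19 ≈ -209.23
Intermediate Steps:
D(Z) = -8 + 2*Z
V(E) = 2*E*(6 + E) (V(E) = (6 + E)*(2*E) = 2*E*(6 + E))
B = 3*√19 (B = √(195 + (-8 + 2*(-8))) = √(195 + (-8 - 16)) = √(195 - 24) = √171 = 3*√19 ≈ 13.077)
V(-2 - 2)*B = (2*(-2 - 2)*(6 + (-2 - 2)))*(3*√19) = (2*(-4)*(6 - 4))*(3*√19) = (2*(-4)*2)*(3*√19) = -48*√19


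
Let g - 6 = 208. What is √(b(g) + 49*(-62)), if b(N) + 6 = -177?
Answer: I*√3221 ≈ 56.754*I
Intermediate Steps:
g = 214 (g = 6 + 208 = 214)
b(N) = -183 (b(N) = -6 - 177 = -183)
√(b(g) + 49*(-62)) = √(-183 + 49*(-62)) = √(-183 - 3038) = √(-3221) = I*√3221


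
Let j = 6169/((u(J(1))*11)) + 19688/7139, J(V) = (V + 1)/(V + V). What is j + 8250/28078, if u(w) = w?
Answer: 56513525766/100224421 ≈ 563.87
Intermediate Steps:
J(V) = (1 + V)/(2*V) (J(V) = (1 + V)/((2*V)) = (1 + V)*(1/(2*V)) = (1 + V)/(2*V))
j = 4023369/7139 (j = 6169/((((1/2)*(1 + 1)/1)*11)) + 19688/7139 = 6169/((((1/2)*1*2)*11)) + 19688*(1/7139) = 6169/((1*11)) + 19688/7139 = 6169/11 + 19688/7139 = 4023369/7139 ≈ 563.58)
j + 8250/28078 = 4023369/7139 + 8250/28078 = 4023369/7139 + 8250*(1/28078) = 4023369/7139 + 4125/14039 = 56513525766/100224421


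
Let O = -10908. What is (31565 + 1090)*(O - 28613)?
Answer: -1290558255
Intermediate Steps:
(31565 + 1090)*(O - 28613) = (31565 + 1090)*(-10908 - 28613) = 32655*(-39521) = -1290558255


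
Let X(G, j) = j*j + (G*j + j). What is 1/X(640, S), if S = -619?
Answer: -1/13618 ≈ -7.3432e-5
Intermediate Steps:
X(G, j) = j + j² + G*j (X(G, j) = j² + (j + G*j) = j + j² + G*j)
1/X(640, S) = 1/(-619*(1 + 640 - 619)) = 1/(-619*22) = 1/(-13618) = -1/13618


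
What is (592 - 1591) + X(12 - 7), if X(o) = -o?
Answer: -1004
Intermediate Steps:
(592 - 1591) + X(12 - 7) = (592 - 1591) - (12 - 7) = -999 - 1*5 = -999 - 5 = -1004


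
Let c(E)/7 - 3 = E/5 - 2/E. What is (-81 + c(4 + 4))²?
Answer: 1022121/400 ≈ 2555.3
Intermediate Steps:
c(E) = 21 - 14/E + 7*E/5 (c(E) = 21 + 7*(E/5 - 2/E) = 21 + 7*(-2/E + E/5) = 21 + (-14/E + 7*E/5) = 21 - 14/E + 7*E/5)
(-81 + c(4 + 4))² = (-81 + (21 - 14/(4 + 4) + 7*(4 + 4)/5))² = (-81 + (21 - 14/8 + (7/5)*8))² = (-81 + (21 - 14*⅛ + 56/5))² = (-81 + (21 - 7/4 + 56/5))² = (-81 + 609/20)² = (-1011/20)² = 1022121/400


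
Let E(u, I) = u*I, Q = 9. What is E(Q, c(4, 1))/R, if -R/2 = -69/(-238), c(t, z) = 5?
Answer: -1785/23 ≈ -77.609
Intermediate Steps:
E(u, I) = I*u
R = -69/119 (R = -(-138)/(-238) = -(-138)*(-1)/238 = -2*69/238 = -69/119 ≈ -0.57983)
E(Q, c(4, 1))/R = (5*9)/(-69/119) = 45*(-119/69) = -1785/23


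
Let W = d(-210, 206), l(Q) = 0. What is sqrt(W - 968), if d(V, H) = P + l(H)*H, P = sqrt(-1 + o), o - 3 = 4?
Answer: sqrt(-968 + sqrt(6)) ≈ 31.073*I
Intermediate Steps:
o = 7 (o = 3 + 4 = 7)
P = sqrt(6) (P = sqrt(-1 + 7) = sqrt(6) ≈ 2.4495)
d(V, H) = sqrt(6) (d(V, H) = sqrt(6) + 0*H = sqrt(6) + 0 = sqrt(6))
W = sqrt(6) ≈ 2.4495
sqrt(W - 968) = sqrt(sqrt(6) - 968) = sqrt(-968 + sqrt(6))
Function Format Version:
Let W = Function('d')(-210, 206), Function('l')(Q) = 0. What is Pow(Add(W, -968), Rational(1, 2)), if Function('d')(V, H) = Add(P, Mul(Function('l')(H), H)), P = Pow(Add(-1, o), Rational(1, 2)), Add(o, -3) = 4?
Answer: Pow(Add(-968, Pow(6, Rational(1, 2))), Rational(1, 2)) ≈ Mul(31.073, I)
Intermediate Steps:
o = 7 (o = Add(3, 4) = 7)
P = Pow(6, Rational(1, 2)) (P = Pow(Add(-1, 7), Rational(1, 2)) = Pow(6, Rational(1, 2)) ≈ 2.4495)
Function('d')(V, H) = Pow(6, Rational(1, 2)) (Function('d')(V, H) = Add(Pow(6, Rational(1, 2)), Mul(0, H)) = Add(Pow(6, Rational(1, 2)), 0) = Pow(6, Rational(1, 2)))
W = Pow(6, Rational(1, 2)) ≈ 2.4495
Pow(Add(W, -968), Rational(1, 2)) = Pow(Add(Pow(6, Rational(1, 2)), -968), Rational(1, 2)) = Pow(Add(-968, Pow(6, Rational(1, 2))), Rational(1, 2))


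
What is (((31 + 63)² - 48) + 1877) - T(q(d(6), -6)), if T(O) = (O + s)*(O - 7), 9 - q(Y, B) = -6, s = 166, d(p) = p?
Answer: 9217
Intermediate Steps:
q(Y, B) = 15 (q(Y, B) = 9 - 1*(-6) = 9 + 6 = 15)
T(O) = (-7 + O)*(166 + O) (T(O) = (O + 166)*(O - 7) = (166 + O)*(-7 + O) = (-7 + O)*(166 + O))
(((31 + 63)² - 48) + 1877) - T(q(d(6), -6)) = (((31 + 63)² - 48) + 1877) - (-1162 + 15² + 159*15) = ((94² - 48) + 1877) - (-1162 + 225 + 2385) = ((8836 - 48) + 1877) - 1*1448 = (8788 + 1877) - 1448 = 10665 - 1448 = 9217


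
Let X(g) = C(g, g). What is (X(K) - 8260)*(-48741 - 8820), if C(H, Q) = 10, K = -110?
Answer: 474878250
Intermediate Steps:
X(g) = 10
(X(K) - 8260)*(-48741 - 8820) = (10 - 8260)*(-48741 - 8820) = -8250*(-57561) = 474878250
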